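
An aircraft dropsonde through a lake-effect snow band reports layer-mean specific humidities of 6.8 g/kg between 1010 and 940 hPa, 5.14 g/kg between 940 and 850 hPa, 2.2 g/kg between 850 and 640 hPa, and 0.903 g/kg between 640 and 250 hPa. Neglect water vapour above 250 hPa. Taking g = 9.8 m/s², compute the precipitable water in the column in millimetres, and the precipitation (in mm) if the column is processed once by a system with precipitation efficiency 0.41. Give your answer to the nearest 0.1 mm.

Precipitable water is the column-integrated vapour mass per unit area: PW = (1/g) Σ q̄ Δp, with q in kg/kg and Δp in Pa (1 kg/m² of water = 1 mm).
Layer 1010–940 hPa: Δp = 70 hPa = 7000 Pa, q̄ = 0.0068 kg/kg → 0.0068 × 7000 / 9.8 = 4.86 mm
Layer 940–850 hPa: Δp = 90 hPa = 9000 Pa, q̄ = 0.00514 kg/kg → 0.00514 × 9000 / 9.8 = 4.72 mm
Layer 850–640 hPa: Δp = 210 hPa = 21000 Pa, q̄ = 0.0022 kg/kg → 0.0022 × 21000 / 9.8 = 4.71 mm
Layer 640–250 hPa: Δp = 390 hPa = 39000 Pa, q̄ = 0.000903 kg/kg → 0.000903 × 39000 / 9.8 = 3.59 mm
PW = 4.86 + 4.72 + 4.71 + 3.59 = 17.88 ≈ 17.9 mm.
Precipitation = ε × PW = 0.41 × 17.9 = 7.3 mm.

PW ≈ 17.9 mm; precipitation ≈ 7.3 mm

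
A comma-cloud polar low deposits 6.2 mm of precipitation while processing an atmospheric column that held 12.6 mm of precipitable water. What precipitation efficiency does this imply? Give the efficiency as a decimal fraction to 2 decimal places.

ε ≈ 0.49

ε = precipitation / PW = 6.2 / 12.6 = 0.49.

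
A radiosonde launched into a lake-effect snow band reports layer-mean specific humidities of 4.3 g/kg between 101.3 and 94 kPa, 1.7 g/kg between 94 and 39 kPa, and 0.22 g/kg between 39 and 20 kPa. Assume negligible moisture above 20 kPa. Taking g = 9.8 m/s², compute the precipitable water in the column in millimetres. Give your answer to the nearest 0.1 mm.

PW ≈ 13.2 mm

Precipitable water is the column-integrated vapour mass per unit area: PW = (1/g) Σ q̄ Δp, with q in kg/kg and Δp in Pa (1 kg/m² of water = 1 mm).
Layer 101.3–94 kPa: Δp = 73 hPa = 7300 Pa, q̄ = 0.0043 kg/kg → 0.0043 × 7300 / 9.8 = 3.20 mm
Layer 94–39 kPa: Δp = 550 hPa = 55000 Pa, q̄ = 0.0017 kg/kg → 0.0017 × 55000 / 9.8 = 9.54 mm
Layer 39–20 kPa: Δp = 190 hPa = 19000 Pa, q̄ = 0.00022 kg/kg → 0.00022 × 19000 / 9.8 = 0.43 mm
PW = 3.20 + 9.54 + 0.43 = 13.17 ≈ 13.2 mm.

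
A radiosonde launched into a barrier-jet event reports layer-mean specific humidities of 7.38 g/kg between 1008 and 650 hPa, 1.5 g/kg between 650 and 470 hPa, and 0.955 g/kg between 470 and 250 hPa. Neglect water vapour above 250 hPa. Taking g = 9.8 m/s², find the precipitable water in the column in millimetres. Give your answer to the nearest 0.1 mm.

PW ≈ 31.9 mm

Precipitable water is the column-integrated vapour mass per unit area: PW = (1/g) Σ q̄ Δp, with q in kg/kg and Δp in Pa (1 kg/m² of water = 1 mm).
Layer 1008–650 hPa: Δp = 358 hPa = 35800 Pa, q̄ = 0.00738 kg/kg → 0.00738 × 35800 / 9.8 = 26.96 mm
Layer 650–470 hPa: Δp = 180 hPa = 18000 Pa, q̄ = 0.0015 kg/kg → 0.0015 × 18000 / 9.8 = 2.76 mm
Layer 470–250 hPa: Δp = 220 hPa = 22000 Pa, q̄ = 0.000955 kg/kg → 0.000955 × 22000 / 9.8 = 2.14 mm
PW = 26.96 + 2.76 + 2.14 = 31.86 ≈ 31.9 mm.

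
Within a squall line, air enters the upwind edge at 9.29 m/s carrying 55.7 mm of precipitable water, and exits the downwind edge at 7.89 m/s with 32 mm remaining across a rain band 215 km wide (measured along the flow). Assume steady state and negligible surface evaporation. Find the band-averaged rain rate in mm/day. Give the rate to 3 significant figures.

Column moisture flux per unit crosswind length is F = V × PW.
Inflow: F_in = 9.29 × 55.7 = 517.453 mm·m/s
Outflow: F_out = 7.89 × 32 = 252.48 mm·m/s
Steady-state rate R = (F_in − F_out)/L = (517.453 − 252.48) / 215000 m = 1.232e-03 mm/s.
R = 1.232e-03 × 3600 × 24 = 106 mm/day.

R ≈ 106 mm/day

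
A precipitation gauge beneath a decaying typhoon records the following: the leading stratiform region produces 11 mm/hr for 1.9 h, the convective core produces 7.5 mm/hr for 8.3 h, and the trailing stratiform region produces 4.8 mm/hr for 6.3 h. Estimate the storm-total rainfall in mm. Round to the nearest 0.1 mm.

Total = Σ Rᵢ Δtᵢ = 11 × 1.9 + 7.5 × 8.3 + 4.8 × 6.3
      = 20.9 + 62.25 + 30.24 = 113.4 mm.

total ≈ 113.4 mm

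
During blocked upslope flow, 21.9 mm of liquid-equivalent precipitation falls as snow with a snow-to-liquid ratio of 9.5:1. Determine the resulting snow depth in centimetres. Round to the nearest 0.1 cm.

snow depth ≈ 20.8 cm

Snow depth = liquid × ratio = 21.9 mm × 9.5 = 208.05 mm = 20.8 cm.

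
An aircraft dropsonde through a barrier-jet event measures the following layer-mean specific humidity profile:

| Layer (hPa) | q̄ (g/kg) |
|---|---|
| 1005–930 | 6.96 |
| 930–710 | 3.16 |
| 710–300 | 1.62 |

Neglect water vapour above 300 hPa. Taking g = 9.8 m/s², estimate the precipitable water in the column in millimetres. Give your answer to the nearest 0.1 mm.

PW ≈ 19.2 mm

Precipitable water is the column-integrated vapour mass per unit area: PW = (1/g) Σ q̄ Δp, with q in kg/kg and Δp in Pa (1 kg/m² of water = 1 mm).
Layer 1005–930 hPa: Δp = 75 hPa = 7500 Pa, q̄ = 0.00696 kg/kg → 0.00696 × 7500 / 9.8 = 5.33 mm
Layer 930–710 hPa: Δp = 220 hPa = 22000 Pa, q̄ = 0.00316 kg/kg → 0.00316 × 22000 / 9.8 = 7.09 mm
Layer 710–300 hPa: Δp = 410 hPa = 41000 Pa, q̄ = 0.00162 kg/kg → 0.00162 × 41000 / 9.8 = 6.78 mm
PW = 5.33 + 7.09 + 6.78 = 19.20 ≈ 19.2 mm.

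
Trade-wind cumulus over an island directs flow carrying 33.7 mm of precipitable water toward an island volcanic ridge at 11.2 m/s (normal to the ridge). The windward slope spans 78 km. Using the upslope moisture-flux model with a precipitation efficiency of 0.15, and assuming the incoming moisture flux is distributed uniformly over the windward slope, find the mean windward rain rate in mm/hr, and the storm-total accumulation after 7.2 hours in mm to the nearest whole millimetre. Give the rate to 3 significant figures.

R ≈ 2.61 mm/hr; total ≈ 19 mm

Incoming column moisture flux per unit ridge length: F = V × PW = 11.2 × 33.7 = 377.44 mm·m/s.
Spread over the 78 km slope with efficiency ε = 0.15: R = ε·F/W = 0.15 × 377.44 / 78000 m = 7.258e-04 mm/s.
R = 7.258e-04 × 3600 = 2.61 mm/hr.
Over 7.2 h: total = 2.61 × 7.2 = 18.792 ≈ 19 mm.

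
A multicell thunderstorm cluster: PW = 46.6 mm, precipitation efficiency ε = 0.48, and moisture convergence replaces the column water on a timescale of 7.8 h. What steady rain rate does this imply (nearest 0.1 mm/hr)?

R ≈ 2.9 mm/hr

Each overturning extracts ε × PW = 0.48 × 46.6 = 22.368 mm.
Rate = ε·PW / τ = 22.368 / 7.8 h = 2.9 mm/hr.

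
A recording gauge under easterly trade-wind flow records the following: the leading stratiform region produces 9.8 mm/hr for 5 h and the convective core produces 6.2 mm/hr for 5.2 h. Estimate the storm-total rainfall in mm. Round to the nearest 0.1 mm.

total ≈ 81.2 mm

Total = Σ Rᵢ Δtᵢ = 9.8 × 5 + 6.2 × 5.2
      = 49 + 32.24 = 81.2 mm.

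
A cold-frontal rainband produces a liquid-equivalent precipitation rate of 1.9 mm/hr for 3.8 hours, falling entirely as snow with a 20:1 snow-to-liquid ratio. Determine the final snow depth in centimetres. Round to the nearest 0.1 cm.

Liquid-equivalent depth = 1.9 × 3.8 = 7.22 mm.
Snow depth = 7.22 mm × 20 = 144.4 mm = 14.4 cm.

snow depth ≈ 14.4 cm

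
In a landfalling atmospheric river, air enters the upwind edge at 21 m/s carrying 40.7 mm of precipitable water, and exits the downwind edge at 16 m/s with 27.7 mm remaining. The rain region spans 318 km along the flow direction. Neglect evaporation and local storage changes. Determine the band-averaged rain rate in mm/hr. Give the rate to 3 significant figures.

Column moisture flux per unit crosswind length is F = V × PW.
Inflow: F_in = 21 × 40.7 = 854.7 mm·m/s
Outflow: F_out = 16 × 27.7 = 443.2 mm·m/s
Steady-state rate R = (F_in − F_out)/L = (854.7 − 443.2) / 318000 m = 1.294e-03 mm/s.
R = 1.294e-03 × 3600 = 4.66 mm/hr.

R ≈ 4.66 mm/hr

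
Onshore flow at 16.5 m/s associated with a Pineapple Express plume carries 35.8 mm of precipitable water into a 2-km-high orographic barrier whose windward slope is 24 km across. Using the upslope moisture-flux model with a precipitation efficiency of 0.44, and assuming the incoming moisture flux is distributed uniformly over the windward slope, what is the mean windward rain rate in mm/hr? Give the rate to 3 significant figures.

R ≈ 39.0 mm/hr

Incoming column moisture flux per unit ridge length: F = V × PW = 16.5 × 35.8 = 590.7 mm·m/s.
Spread over the 24 km slope with efficiency ε = 0.44: R = ε·F/W = 0.44 × 590.7 / 24000 m = 1.083e-02 mm/s.
R = 1.083e-02 × 3600 = 39.0 mm/hr.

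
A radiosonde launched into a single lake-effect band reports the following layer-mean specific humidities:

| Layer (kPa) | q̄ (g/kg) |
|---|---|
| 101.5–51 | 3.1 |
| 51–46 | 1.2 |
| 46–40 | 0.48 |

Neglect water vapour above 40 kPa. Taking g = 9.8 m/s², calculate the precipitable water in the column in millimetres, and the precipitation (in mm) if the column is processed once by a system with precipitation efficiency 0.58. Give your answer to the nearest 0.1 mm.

Precipitable water is the column-integrated vapour mass per unit area: PW = (1/g) Σ q̄ Δp, with q in kg/kg and Δp in Pa (1 kg/m² of water = 1 mm).
Layer 101.5–51 kPa: Δp = 505 hPa = 50500 Pa, q̄ = 0.0031 kg/kg → 0.0031 × 50500 / 9.8 = 15.97 mm
Layer 51–46 kPa: Δp = 50 hPa = 5000 Pa, q̄ = 0.0012 kg/kg → 0.0012 × 5000 / 9.8 = 0.61 mm
Layer 46–40 kPa: Δp = 60 hPa = 6000 Pa, q̄ = 0.00048 kg/kg → 0.00048 × 6000 / 9.8 = 0.29 mm
PW = 15.97 + 0.61 + 0.29 = 16.87 ≈ 16.9 mm.
Precipitation = ε × PW = 0.58 × 16.9 = 9.8 mm.

PW ≈ 16.9 mm; precipitation ≈ 9.8 mm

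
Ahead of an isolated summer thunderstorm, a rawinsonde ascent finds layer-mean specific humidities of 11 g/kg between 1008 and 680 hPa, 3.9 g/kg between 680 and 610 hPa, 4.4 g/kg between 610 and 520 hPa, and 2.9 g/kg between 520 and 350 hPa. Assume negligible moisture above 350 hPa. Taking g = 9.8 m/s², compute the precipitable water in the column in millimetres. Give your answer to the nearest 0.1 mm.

PW ≈ 48.7 mm

Precipitable water is the column-integrated vapour mass per unit area: PW = (1/g) Σ q̄ Δp, with q in kg/kg and Δp in Pa (1 kg/m² of water = 1 mm).
Layer 1008–680 hPa: Δp = 328 hPa = 32800 Pa, q̄ = 0.011 kg/kg → 0.011 × 32800 / 9.8 = 36.82 mm
Layer 680–610 hPa: Δp = 70 hPa = 7000 Pa, q̄ = 0.0039 kg/kg → 0.0039 × 7000 / 9.8 = 2.79 mm
Layer 610–520 hPa: Δp = 90 hPa = 9000 Pa, q̄ = 0.0044 kg/kg → 0.0044 × 9000 / 9.8 = 4.04 mm
Layer 520–350 hPa: Δp = 170 hPa = 17000 Pa, q̄ = 0.0029 kg/kg → 0.0029 × 17000 / 9.8 = 5.03 mm
PW = 36.82 + 2.79 + 4.04 + 5.03 = 48.68 ≈ 48.7 mm.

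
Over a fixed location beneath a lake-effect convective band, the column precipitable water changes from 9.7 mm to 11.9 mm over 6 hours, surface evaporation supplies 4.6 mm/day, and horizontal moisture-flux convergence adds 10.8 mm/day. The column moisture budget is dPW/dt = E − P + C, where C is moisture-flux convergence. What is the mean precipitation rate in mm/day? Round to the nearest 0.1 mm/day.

dPW/dt = (11.9 − 9.7) mm / (6/24 day) = +8.800 mm/day.
P = E + C − dPW/dt = 4.6 + (10.8) − (+8.800) = 6.6 mm/day.

P ≈ 6.6 mm/day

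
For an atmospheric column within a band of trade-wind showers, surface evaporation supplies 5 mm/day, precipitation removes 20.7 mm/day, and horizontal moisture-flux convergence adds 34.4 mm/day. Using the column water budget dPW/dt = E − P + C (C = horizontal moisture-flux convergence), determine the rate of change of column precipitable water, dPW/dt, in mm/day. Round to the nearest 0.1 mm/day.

dPW/dt = E − P + C = 5 − 20.7 + (34.4) = 18.7 mm/day.

dPW/dt ≈ 18.7 mm/day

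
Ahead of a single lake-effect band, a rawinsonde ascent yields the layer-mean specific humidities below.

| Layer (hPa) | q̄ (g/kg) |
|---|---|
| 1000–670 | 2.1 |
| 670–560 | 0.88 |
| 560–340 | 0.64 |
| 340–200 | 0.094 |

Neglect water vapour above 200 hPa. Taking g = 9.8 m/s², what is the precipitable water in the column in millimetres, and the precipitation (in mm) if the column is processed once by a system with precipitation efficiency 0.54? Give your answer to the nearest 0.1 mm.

PW ≈ 9.6 mm; precipitation ≈ 5.2 mm

Precipitable water is the column-integrated vapour mass per unit area: PW = (1/g) Σ q̄ Δp, with q in kg/kg and Δp in Pa (1 kg/m² of water = 1 mm).
Layer 1000–670 hPa: Δp = 330 hPa = 33000 Pa, q̄ = 0.0021 kg/kg → 0.0021 × 33000 / 9.8 = 7.07 mm
Layer 670–560 hPa: Δp = 110 hPa = 11000 Pa, q̄ = 0.00088 kg/kg → 0.00088 × 11000 / 9.8 = 0.99 mm
Layer 560–340 hPa: Δp = 220 hPa = 22000 Pa, q̄ = 0.00064 kg/kg → 0.00064 × 22000 / 9.8 = 1.44 mm
Layer 340–200 hPa: Δp = 140 hPa = 14000 Pa, q̄ = 9.4e-05 kg/kg → 9.4e-05 × 14000 / 9.8 = 0.13 mm
PW = 7.07 + 0.99 + 1.44 + 0.13 = 9.63 ≈ 9.6 mm.
Precipitation = ε × PW = 0.54 × 9.6 = 5.2 mm.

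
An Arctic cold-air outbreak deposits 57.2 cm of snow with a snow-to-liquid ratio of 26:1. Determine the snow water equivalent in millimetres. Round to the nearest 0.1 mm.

SWE = snow depth / ratio = 57.2 cm / 26 = 2.200 cm = 22.0 mm.

SWE ≈ 22.0 mm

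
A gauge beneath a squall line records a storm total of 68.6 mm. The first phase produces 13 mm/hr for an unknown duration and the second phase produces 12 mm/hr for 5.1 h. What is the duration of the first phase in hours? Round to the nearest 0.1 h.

duration ≈ 0.6 h

Known phases: 12 × 5.1 = 61.2 mm.
Remaining depth = 68.6 − 61.2 = 7.4 mm.
Duration = 7.4 / 13 = 0.6 h.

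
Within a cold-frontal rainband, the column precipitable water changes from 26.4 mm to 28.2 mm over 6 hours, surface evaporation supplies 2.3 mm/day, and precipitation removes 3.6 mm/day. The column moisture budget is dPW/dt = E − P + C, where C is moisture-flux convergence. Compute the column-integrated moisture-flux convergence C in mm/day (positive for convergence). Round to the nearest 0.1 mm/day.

dPW/dt = (28.2 − 26.4) mm / (6/24 day) = +7.200 mm/day.
C = dPW/dt − E + P = (+7.200) − 2.3 + 3.6 = 8.5 mm/day.

C ≈ 8.5 mm/day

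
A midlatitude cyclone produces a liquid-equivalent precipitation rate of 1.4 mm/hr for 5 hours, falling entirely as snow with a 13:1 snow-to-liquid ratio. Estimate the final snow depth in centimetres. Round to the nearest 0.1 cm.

Liquid-equivalent depth = 1.4 × 5 = 7 mm.
Snow depth = 7 mm × 13 = 91 mm = 9.1 cm.

snow depth ≈ 9.1 cm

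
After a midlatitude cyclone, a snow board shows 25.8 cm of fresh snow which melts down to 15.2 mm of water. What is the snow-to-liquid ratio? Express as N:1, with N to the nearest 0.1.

Ratio = snow depth / SWE = 258 mm / 15.2 mm = 17.0, i.e. 17.0:1.

ratio ≈ 17.0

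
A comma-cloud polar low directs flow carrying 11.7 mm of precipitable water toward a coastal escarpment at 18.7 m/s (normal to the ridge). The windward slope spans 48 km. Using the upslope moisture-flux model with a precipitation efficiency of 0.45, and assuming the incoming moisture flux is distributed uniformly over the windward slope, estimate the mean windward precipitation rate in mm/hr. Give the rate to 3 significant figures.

R ≈ 7.38 mm/hr

Incoming column moisture flux per unit ridge length: F = V × PW = 18.7 × 11.7 = 218.79 mm·m/s.
Spread over the 48 km slope with efficiency ε = 0.45: R = ε·F/W = 0.45 × 218.79 / 48000 m = 2.051e-03 mm/s.
R = 2.051e-03 × 3600 = 7.38 mm/hr.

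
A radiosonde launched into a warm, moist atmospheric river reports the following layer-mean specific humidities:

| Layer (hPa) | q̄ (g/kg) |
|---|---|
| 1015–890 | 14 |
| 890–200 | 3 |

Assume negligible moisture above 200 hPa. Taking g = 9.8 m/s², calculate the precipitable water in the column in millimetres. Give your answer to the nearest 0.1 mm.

Precipitable water is the column-integrated vapour mass per unit area: PW = (1/g) Σ q̄ Δp, with q in kg/kg and Δp in Pa (1 kg/m² of water = 1 mm).
Layer 1015–890 hPa: Δp = 125 hPa = 12500 Pa, q̄ = 0.014 kg/kg → 0.014 × 12500 / 9.8 = 17.86 mm
Layer 890–200 hPa: Δp = 690 hPa = 69000 Pa, q̄ = 0.003 kg/kg → 0.003 × 69000 / 9.8 = 21.12 mm
PW = 17.86 + 21.12 = 38.98 ≈ 39.0 mm.

PW ≈ 39.0 mm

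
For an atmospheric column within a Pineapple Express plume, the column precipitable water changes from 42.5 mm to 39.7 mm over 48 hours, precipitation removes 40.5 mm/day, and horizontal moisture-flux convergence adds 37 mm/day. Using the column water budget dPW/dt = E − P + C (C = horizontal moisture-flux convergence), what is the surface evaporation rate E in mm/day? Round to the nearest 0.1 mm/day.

E ≈ 2.1 mm/day

dPW/dt = (39.7 − 42.5) mm / (48/24 day) = -1.400 mm/day.
E = dPW/dt + P − C = (-1.400) + 40.5 − (37) = 2.1 mm/day.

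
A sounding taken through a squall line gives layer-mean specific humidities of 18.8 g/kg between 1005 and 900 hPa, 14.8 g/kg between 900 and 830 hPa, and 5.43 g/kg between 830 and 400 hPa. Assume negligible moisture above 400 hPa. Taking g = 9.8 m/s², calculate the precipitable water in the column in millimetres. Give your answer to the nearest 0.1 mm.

Precipitable water is the column-integrated vapour mass per unit area: PW = (1/g) Σ q̄ Δp, with q in kg/kg and Δp in Pa (1 kg/m² of water = 1 mm).
Layer 1005–900 hPa: Δp = 105 hPa = 10500 Pa, q̄ = 0.0188 kg/kg → 0.0188 × 10500 / 9.8 = 20.14 mm
Layer 900–830 hPa: Δp = 70 hPa = 7000 Pa, q̄ = 0.0148 kg/kg → 0.0148 × 7000 / 9.8 = 10.57 mm
Layer 830–400 hPa: Δp = 430 hPa = 43000 Pa, q̄ = 0.00543 kg/kg → 0.00543 × 43000 / 9.8 = 23.83 mm
PW = 20.14 + 10.57 + 23.83 = 54.54 ≈ 54.5 mm.

PW ≈ 54.5 mm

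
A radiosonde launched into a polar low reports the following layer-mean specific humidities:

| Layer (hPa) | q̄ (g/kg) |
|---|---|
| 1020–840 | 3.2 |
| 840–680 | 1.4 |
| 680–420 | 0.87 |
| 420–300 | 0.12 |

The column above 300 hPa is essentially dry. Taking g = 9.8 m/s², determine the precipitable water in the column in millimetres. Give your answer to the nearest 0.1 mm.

Precipitable water is the column-integrated vapour mass per unit area: PW = (1/g) Σ q̄ Δp, with q in kg/kg and Δp in Pa (1 kg/m² of water = 1 mm).
Layer 1020–840 hPa: Δp = 180 hPa = 18000 Pa, q̄ = 0.0032 kg/kg → 0.0032 × 18000 / 9.8 = 5.88 mm
Layer 840–680 hPa: Δp = 160 hPa = 16000 Pa, q̄ = 0.0014 kg/kg → 0.0014 × 16000 / 9.8 = 2.29 mm
Layer 680–420 hPa: Δp = 260 hPa = 26000 Pa, q̄ = 0.00087 kg/kg → 0.00087 × 26000 / 9.8 = 2.31 mm
Layer 420–300 hPa: Δp = 120 hPa = 12000 Pa, q̄ = 0.00012 kg/kg → 0.00012 × 12000 / 9.8 = 0.15 mm
PW = 5.88 + 2.29 + 2.31 + 0.15 = 10.63 ≈ 10.6 mm.

PW ≈ 10.6 mm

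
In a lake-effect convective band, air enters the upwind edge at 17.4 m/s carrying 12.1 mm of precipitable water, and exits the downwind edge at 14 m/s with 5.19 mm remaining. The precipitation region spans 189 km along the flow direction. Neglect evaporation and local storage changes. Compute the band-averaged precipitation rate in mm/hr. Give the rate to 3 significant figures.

Column moisture flux per unit crosswind length is F = V × PW.
Inflow: F_in = 17.4 × 12.1 = 210.54 mm·m/s
Outflow: F_out = 14 × 5.19 = 72.66 mm·m/s
Steady-state rate R = (F_in − F_out)/L = (210.54 − 72.66) / 189000 m = 7.295e-04 mm/s.
R = 7.295e-04 × 3600 = 2.63 mm/hr.

R ≈ 2.63 mm/hr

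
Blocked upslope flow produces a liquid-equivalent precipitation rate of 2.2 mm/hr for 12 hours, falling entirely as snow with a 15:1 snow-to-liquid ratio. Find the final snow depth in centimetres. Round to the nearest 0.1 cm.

snow depth ≈ 39.6 cm

Liquid-equivalent depth = 2.2 × 12 = 26.4 mm.
Snow depth = 26.4 mm × 15 = 396 mm = 39.6 cm.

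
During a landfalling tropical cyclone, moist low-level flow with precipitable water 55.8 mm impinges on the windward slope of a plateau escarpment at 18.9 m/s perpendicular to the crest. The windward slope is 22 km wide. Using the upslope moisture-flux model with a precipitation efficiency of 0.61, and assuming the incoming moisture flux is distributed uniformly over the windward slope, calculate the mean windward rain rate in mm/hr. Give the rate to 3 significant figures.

Incoming column moisture flux per unit ridge length: F = V × PW = 18.9 × 55.8 = 1054.62 mm·m/s.
Spread over the 22 km slope with efficiency ε = 0.61: R = ε·F/W = 0.61 × 1054.62 / 22000 m = 2.924e-02 mm/s.
R = 2.924e-02 × 3600 = 105 mm/hr.

R ≈ 105 mm/hr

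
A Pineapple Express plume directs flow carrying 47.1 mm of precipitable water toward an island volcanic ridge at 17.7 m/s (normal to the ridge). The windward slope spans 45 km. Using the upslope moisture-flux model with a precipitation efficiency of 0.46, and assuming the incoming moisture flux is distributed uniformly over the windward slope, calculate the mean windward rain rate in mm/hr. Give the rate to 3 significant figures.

Incoming column moisture flux per unit ridge length: F = V × PW = 17.7 × 47.1 = 833.67 mm·m/s.
Spread over the 45 km slope with efficiency ε = 0.46: R = ε·F/W = 0.46 × 833.67 / 45000 m = 8.522e-03 mm/s.
R = 8.522e-03 × 3600 = 30.7 mm/hr.

R ≈ 30.7 mm/hr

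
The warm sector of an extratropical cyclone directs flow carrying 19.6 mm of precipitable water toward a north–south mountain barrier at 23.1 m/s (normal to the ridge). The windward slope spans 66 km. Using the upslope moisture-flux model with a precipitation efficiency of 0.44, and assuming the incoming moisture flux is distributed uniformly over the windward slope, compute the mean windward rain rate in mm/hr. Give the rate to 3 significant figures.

R ≈ 10.9 mm/hr

Incoming column moisture flux per unit ridge length: F = V × PW = 23.1 × 19.6 = 452.76 mm·m/s.
Spread over the 66 km slope with efficiency ε = 0.44: R = ε·F/W = 0.44 × 452.76 / 66000 m = 3.018e-03 mm/s.
R = 3.018e-03 × 3600 = 10.9 mm/hr.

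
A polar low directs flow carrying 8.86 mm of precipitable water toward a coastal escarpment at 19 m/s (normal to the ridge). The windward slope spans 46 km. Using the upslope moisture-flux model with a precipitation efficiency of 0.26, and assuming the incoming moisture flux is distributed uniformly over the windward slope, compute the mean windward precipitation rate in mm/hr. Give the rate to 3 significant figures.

Incoming column moisture flux per unit ridge length: F = V × PW = 19 × 8.86 = 168.34 mm·m/s.
Spread over the 46 km slope with efficiency ε = 0.26: R = ε·F/W = 0.26 × 168.34 / 46000 m = 9.515e-04 mm/s.
R = 9.515e-04 × 3600 = 3.43 mm/hr.

R ≈ 3.43 mm/hr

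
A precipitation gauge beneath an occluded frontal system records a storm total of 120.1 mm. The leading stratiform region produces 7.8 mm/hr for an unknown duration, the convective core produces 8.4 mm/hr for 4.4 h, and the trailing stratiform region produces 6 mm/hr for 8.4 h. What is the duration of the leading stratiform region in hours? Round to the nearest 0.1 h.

duration ≈ 4.2 h

Known phases: 8.4 × 4.4 + 6 × 8.4 = 36.96 + 50.4 = 87.36 mm.
Remaining depth = 120.1 − 87.36 = 32.74 mm.
Duration = 32.74 / 7.8 = 4.2 h.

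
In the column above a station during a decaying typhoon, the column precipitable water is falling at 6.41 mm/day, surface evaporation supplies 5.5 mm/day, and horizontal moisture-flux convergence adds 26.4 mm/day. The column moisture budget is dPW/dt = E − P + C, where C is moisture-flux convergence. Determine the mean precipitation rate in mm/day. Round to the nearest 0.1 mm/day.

dPW/dt = -6.41 mm/day.
P = E + C − dPW/dt = 5.5 + (26.4) − (-6.41) = 38.3 mm/day.

P ≈ 38.3 mm/day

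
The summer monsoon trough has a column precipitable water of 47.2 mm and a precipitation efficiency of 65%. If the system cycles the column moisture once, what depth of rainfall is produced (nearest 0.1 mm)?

Rainfall = ε × PW = 0.65 × 47.2 = 30.7 mm.

rainfall ≈ 30.7 mm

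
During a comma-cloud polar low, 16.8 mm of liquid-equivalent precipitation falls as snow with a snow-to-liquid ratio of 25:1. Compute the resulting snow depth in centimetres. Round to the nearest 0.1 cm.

Snow depth = liquid × ratio = 16.8 mm × 25 = 420 mm = 42.0 cm.

snow depth ≈ 42.0 cm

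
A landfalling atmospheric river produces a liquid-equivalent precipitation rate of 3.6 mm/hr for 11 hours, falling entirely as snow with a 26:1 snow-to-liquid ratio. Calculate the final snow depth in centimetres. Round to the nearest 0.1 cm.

snow depth ≈ 103.0 cm

Liquid-equivalent depth = 3.6 × 11 = 39.6 mm.
Snow depth = 39.6 mm × 26 = 1029.6 mm = 103.0 cm.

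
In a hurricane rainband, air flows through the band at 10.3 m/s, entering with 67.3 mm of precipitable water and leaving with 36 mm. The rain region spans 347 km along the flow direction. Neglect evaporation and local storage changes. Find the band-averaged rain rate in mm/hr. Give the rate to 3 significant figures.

Column moisture flux per unit crosswind length is F = V × PW.
Inflow: F_in = 10.3 × 67.3 = 693.19 mm·m/s
Outflow: F_out = 10.3 × 36 = 370.8 mm·m/s
Steady-state rate R = (F_in − F_out)/L = (693.19 − 370.8) / 347000 m = 9.291e-04 mm/s.
R = 9.291e-04 × 3600 = 3.34 mm/hr.

R ≈ 3.34 mm/hr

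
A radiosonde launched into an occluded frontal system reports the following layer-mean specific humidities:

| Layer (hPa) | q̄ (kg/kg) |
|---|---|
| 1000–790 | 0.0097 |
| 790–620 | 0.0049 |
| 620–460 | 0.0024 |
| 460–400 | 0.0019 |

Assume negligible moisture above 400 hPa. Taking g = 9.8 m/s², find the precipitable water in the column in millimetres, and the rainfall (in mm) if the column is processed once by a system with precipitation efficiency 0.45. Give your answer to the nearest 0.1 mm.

PW ≈ 34.4 mm; rainfall ≈ 15.5 mm

Precipitable water is the column-integrated vapour mass per unit area: PW = (1/g) Σ q̄ Δp, with q in kg/kg and Δp in Pa (1 kg/m² of water = 1 mm).
Layer 1000–790 hPa: Δp = 210 hPa = 21000 Pa, q̄ = 0.0097 kg/kg → 0.0097 × 21000 / 9.8 = 20.79 mm
Layer 790–620 hPa: Δp = 170 hPa = 17000 Pa, q̄ = 0.0049 kg/kg → 0.0049 × 17000 / 9.8 = 8.50 mm
Layer 620–460 hPa: Δp = 160 hPa = 16000 Pa, q̄ = 0.0024 kg/kg → 0.0024 × 16000 / 9.8 = 3.92 mm
Layer 460–400 hPa: Δp = 60 hPa = 6000 Pa, q̄ = 0.0019 kg/kg → 0.0019 × 6000 / 9.8 = 1.16 mm
PW = 20.79 + 8.50 + 3.92 + 1.16 = 34.37 ≈ 34.4 mm.
Rainfall = ε × PW = 0.45 × 34.4 = 15.5 mm.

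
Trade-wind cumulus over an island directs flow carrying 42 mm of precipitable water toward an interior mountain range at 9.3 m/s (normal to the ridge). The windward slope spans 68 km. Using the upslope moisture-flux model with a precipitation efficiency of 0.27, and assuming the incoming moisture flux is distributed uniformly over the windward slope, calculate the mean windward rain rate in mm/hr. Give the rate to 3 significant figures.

R ≈ 5.58 mm/hr

Incoming column moisture flux per unit ridge length: F = V × PW = 9.3 × 42 = 390.6 mm·m/s.
Spread over the 68 km slope with efficiency ε = 0.27: R = ε·F/W = 0.27 × 390.6 / 68000 m = 1.551e-03 mm/s.
R = 1.551e-03 × 3600 = 5.58 mm/hr.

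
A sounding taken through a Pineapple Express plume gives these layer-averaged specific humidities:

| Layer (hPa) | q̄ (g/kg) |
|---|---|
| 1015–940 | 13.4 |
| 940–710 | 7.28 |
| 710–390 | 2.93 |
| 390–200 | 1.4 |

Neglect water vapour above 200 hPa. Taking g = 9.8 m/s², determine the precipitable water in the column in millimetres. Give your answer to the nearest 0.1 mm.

PW ≈ 39.6 mm

Precipitable water is the column-integrated vapour mass per unit area: PW = (1/g) Σ q̄ Δp, with q in kg/kg and Δp in Pa (1 kg/m² of water = 1 mm).
Layer 1015–940 hPa: Δp = 75 hPa = 7500 Pa, q̄ = 0.0134 kg/kg → 0.0134 × 7500 / 9.8 = 10.26 mm
Layer 940–710 hPa: Δp = 230 hPa = 23000 Pa, q̄ = 0.00728 kg/kg → 0.00728 × 23000 / 9.8 = 17.09 mm
Layer 710–390 hPa: Δp = 320 hPa = 32000 Pa, q̄ = 0.00293 kg/kg → 0.00293 × 32000 / 9.8 = 9.57 mm
Layer 390–200 hPa: Δp = 190 hPa = 19000 Pa, q̄ = 0.0014 kg/kg → 0.0014 × 19000 / 9.8 = 2.71 mm
PW = 10.26 + 17.09 + 9.57 + 2.71 = 39.63 ≈ 39.6 mm.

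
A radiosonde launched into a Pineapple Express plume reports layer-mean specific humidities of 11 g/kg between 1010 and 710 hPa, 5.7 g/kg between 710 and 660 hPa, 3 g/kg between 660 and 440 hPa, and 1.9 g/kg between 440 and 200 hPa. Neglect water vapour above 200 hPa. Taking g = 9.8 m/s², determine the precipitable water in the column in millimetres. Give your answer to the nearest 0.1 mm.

Precipitable water is the column-integrated vapour mass per unit area: PW = (1/g) Σ q̄ Δp, with q in kg/kg and Δp in Pa (1 kg/m² of water = 1 mm).
Layer 1010–710 hPa: Δp = 300 hPa = 30000 Pa, q̄ = 0.011 kg/kg → 0.011 × 30000 / 9.8 = 33.67 mm
Layer 710–660 hPa: Δp = 50 hPa = 5000 Pa, q̄ = 0.0057 kg/kg → 0.0057 × 5000 / 9.8 = 2.91 mm
Layer 660–440 hPa: Δp = 220 hPa = 22000 Pa, q̄ = 0.003 kg/kg → 0.003 × 22000 / 9.8 = 6.73 mm
Layer 440–200 hPa: Δp = 240 hPa = 24000 Pa, q̄ = 0.0019 kg/kg → 0.0019 × 24000 / 9.8 = 4.65 mm
PW = 33.67 + 2.91 + 6.73 + 4.65 = 47.96 ≈ 48.0 mm.

PW ≈ 48.0 mm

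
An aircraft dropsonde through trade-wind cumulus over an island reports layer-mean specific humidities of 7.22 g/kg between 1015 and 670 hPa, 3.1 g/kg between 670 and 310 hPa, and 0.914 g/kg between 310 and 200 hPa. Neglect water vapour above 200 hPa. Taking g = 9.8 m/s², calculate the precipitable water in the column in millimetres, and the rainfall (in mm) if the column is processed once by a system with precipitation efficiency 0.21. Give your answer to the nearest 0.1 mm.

Precipitable water is the column-integrated vapour mass per unit area: PW = (1/g) Σ q̄ Δp, with q in kg/kg and Δp in Pa (1 kg/m² of water = 1 mm).
Layer 1015–670 hPa: Δp = 345 hPa = 34500 Pa, q̄ = 0.00722 kg/kg → 0.00722 × 34500 / 9.8 = 25.42 mm
Layer 670–310 hPa: Δp = 360 hPa = 36000 Pa, q̄ = 0.0031 kg/kg → 0.0031 × 36000 / 9.8 = 11.39 mm
Layer 310–200 hPa: Δp = 110 hPa = 11000 Pa, q̄ = 0.000914 kg/kg → 0.000914 × 11000 / 9.8 = 1.03 mm
PW = 25.42 + 11.39 + 1.03 = 37.84 ≈ 37.8 mm.
Rainfall = ε × PW = 0.21 × 37.8 = 7.9 mm.

PW ≈ 37.8 mm; rainfall ≈ 7.9 mm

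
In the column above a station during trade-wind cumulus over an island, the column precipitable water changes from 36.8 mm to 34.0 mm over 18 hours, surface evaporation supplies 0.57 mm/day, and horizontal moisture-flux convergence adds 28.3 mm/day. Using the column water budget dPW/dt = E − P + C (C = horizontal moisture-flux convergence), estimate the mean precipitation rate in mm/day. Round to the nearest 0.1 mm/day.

P ≈ 32.6 mm/day

dPW/dt = (34.0 − 36.8) mm / (18/24 day) = -3.733 mm/day.
P = E + C − dPW/dt = 0.57 + (28.3) − (-3.733) = 32.6 mm/day.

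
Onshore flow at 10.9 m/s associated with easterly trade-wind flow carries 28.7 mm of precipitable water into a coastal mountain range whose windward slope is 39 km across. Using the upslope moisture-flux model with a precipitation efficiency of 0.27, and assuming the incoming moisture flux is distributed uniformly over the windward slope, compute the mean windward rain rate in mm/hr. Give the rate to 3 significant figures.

R ≈ 7.80 mm/hr

Incoming column moisture flux per unit ridge length: F = V × PW = 10.9 × 28.7 = 312.83 mm·m/s.
Spread over the 39 km slope with efficiency ε = 0.27: R = ε·F/W = 0.27 × 312.83 / 39000 m = 2.166e-03 mm/s.
R = 2.166e-03 × 3600 = 7.80 mm/hr.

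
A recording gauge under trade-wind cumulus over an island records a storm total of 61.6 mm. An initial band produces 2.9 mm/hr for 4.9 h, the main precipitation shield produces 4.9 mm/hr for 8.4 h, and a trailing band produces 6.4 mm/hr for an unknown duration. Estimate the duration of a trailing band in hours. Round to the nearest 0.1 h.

duration ≈ 1.0 h

Known phases: 2.9 × 4.9 + 4.9 × 8.4 = 14.21 + 41.16 = 55.37 mm.
Remaining depth = 61.6 − 55.37 = 6.23 mm.
Duration = 6.23 / 6.4 = 1.0 h.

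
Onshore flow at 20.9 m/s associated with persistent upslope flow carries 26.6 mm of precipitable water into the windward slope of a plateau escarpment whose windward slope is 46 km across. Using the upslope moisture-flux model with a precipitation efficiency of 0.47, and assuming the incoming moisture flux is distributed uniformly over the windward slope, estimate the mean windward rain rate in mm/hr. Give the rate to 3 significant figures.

R ≈ 20.4 mm/hr

Incoming column moisture flux per unit ridge length: F = V × PW = 20.9 × 26.6 = 555.94 mm·m/s.
Spread over the 46 km slope with efficiency ε = 0.47: R = ε·F/W = 0.47 × 555.94 / 46000 m = 5.680e-03 mm/s.
R = 5.680e-03 × 3600 = 20.4 mm/hr.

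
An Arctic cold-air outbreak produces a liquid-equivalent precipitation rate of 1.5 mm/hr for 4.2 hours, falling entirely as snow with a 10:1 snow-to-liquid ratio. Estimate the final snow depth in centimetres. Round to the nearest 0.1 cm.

Liquid-equivalent depth = 1.5 × 4.2 = 6.3 mm.
Snow depth = 6.3 mm × 10 = 63 mm = 6.3 cm.

snow depth ≈ 6.3 cm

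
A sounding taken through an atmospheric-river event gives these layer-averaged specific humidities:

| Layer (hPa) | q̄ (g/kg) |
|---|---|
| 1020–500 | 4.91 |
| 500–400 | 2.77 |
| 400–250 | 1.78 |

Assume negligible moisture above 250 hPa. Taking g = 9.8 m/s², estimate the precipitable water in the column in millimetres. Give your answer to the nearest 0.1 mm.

PW ≈ 31.6 mm

Precipitable water is the column-integrated vapour mass per unit area: PW = (1/g) Σ q̄ Δp, with q in kg/kg and Δp in Pa (1 kg/m² of water = 1 mm).
Layer 1020–500 hPa: Δp = 520 hPa = 52000 Pa, q̄ = 0.00491 kg/kg → 0.00491 × 52000 / 9.8 = 26.05 mm
Layer 500–400 hPa: Δp = 100 hPa = 10000 Pa, q̄ = 0.00277 kg/kg → 0.00277 × 10000 / 9.8 = 2.83 mm
Layer 400–250 hPa: Δp = 150 hPa = 15000 Pa, q̄ = 0.00178 kg/kg → 0.00178 × 15000 / 9.8 = 2.72 mm
PW = 26.05 + 2.83 + 2.72 = 31.60 ≈ 31.6 mm.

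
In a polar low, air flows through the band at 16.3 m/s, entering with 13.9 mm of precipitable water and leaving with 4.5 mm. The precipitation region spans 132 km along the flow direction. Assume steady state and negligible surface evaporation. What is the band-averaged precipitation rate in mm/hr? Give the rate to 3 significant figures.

Column moisture flux per unit crosswind length is F = V × PW.
Inflow: F_in = 16.3 × 13.9 = 226.57 mm·m/s
Outflow: F_out = 16.3 × 4.5 = 73.35 mm·m/s
Steady-state rate R = (F_in − F_out)/L = (226.57 − 73.35) / 132000 m = 1.161e-03 mm/s.
R = 1.161e-03 × 3600 = 4.18 mm/hr.

R ≈ 4.18 mm/hr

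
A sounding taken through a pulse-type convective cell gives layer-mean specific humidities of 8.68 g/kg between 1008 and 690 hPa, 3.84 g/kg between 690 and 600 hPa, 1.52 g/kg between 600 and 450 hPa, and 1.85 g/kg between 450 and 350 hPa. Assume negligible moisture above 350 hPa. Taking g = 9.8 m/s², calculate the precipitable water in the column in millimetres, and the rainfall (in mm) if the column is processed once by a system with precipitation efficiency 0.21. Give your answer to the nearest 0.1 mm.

PW ≈ 35.9 mm; rainfall ≈ 7.5 mm

Precipitable water is the column-integrated vapour mass per unit area: PW = (1/g) Σ q̄ Δp, with q in kg/kg and Δp in Pa (1 kg/m² of water = 1 mm).
Layer 1008–690 hPa: Δp = 318 hPa = 31800 Pa, q̄ = 0.00868 kg/kg → 0.00868 × 31800 / 9.8 = 28.17 mm
Layer 690–600 hPa: Δp = 90 hPa = 9000 Pa, q̄ = 0.00384 kg/kg → 0.00384 × 9000 / 9.8 = 3.53 mm
Layer 600–450 hPa: Δp = 150 hPa = 15000 Pa, q̄ = 0.00152 kg/kg → 0.00152 × 15000 / 9.8 = 2.33 mm
Layer 450–350 hPa: Δp = 100 hPa = 10000 Pa, q̄ = 0.00185 kg/kg → 0.00185 × 10000 / 9.8 = 1.89 mm
PW = 28.17 + 3.53 + 2.33 + 1.89 = 35.92 ≈ 35.9 mm.
Rainfall = ε × PW = 0.21 × 35.9 = 7.5 mm.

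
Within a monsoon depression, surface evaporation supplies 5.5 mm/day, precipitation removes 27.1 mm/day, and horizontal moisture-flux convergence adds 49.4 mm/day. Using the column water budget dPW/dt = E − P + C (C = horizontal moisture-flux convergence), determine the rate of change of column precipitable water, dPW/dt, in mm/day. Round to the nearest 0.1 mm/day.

dPW/dt = E − P + C = 5.5 − 27.1 + (49.4) = 27.8 mm/day.

dPW/dt ≈ 27.8 mm/day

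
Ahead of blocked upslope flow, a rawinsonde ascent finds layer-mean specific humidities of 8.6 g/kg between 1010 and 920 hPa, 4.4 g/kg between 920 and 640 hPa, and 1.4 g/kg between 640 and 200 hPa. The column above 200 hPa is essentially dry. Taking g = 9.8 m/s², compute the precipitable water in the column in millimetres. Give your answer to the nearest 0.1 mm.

PW ≈ 26.8 mm

Precipitable water is the column-integrated vapour mass per unit area: PW = (1/g) Σ q̄ Δp, with q in kg/kg and Δp in Pa (1 kg/m² of water = 1 mm).
Layer 1010–920 hPa: Δp = 90 hPa = 9000 Pa, q̄ = 0.0086 kg/kg → 0.0086 × 9000 / 9.8 = 7.90 mm
Layer 920–640 hPa: Δp = 280 hPa = 28000 Pa, q̄ = 0.0044 kg/kg → 0.0044 × 28000 / 9.8 = 12.57 mm
Layer 640–200 hPa: Δp = 440 hPa = 44000 Pa, q̄ = 0.0014 kg/kg → 0.0014 × 44000 / 9.8 = 6.29 mm
PW = 7.90 + 12.57 + 6.29 = 26.76 ≈ 26.8 mm.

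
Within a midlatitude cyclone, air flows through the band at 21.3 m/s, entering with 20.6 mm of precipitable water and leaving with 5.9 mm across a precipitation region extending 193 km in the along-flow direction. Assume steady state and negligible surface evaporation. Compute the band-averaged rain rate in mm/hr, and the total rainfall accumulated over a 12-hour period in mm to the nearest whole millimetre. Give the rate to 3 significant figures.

Column moisture flux per unit crosswind length is F = V × PW.
Inflow: F_in = 21.3 × 20.6 = 438.78 mm·m/s
Outflow: F_out = 21.3 × 5.9 = 125.67 mm·m/s
Steady-state rate R = (F_in − F_out)/L = (438.78 − 125.67) / 193000 m = 1.622e-03 mm/s.
R = 1.622e-03 × 3600 = 5.84 mm/hr.
Over 12 h: total = 5.84 × 12 = 70.08 ≈ 70 mm.

R ≈ 5.84 mm/hr; total ≈ 70 mm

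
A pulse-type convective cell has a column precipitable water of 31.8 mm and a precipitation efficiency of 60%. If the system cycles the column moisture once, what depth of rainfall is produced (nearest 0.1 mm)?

Rainfall = ε × PW = 0.60 × 31.8 = 19.1 mm.

rainfall ≈ 19.1 mm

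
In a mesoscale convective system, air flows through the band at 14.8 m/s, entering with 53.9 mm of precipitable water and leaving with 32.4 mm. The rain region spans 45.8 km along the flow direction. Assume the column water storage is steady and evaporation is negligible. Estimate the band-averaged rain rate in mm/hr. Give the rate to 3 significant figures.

R ≈ 25.0 mm/hr

Column moisture flux per unit crosswind length is F = V × PW.
Inflow: F_in = 14.8 × 53.9 = 797.72 mm·m/s
Outflow: F_out = 14.8 × 32.4 = 479.52 mm·m/s
Steady-state rate R = (F_in − F_out)/L = (797.72 − 479.52) / 45800 m = 6.948e-03 mm/s.
R = 6.948e-03 × 3600 = 25.0 mm/hr.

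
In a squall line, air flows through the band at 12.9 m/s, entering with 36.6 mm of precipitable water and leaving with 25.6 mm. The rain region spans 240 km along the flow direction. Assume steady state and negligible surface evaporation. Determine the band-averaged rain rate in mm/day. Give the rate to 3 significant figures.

Column moisture flux per unit crosswind length is F = V × PW.
Inflow: F_in = 12.9 × 36.6 = 472.14 mm·m/s
Outflow: F_out = 12.9 × 25.6 = 330.24 mm·m/s
Steady-state rate R = (F_in − F_out)/L = (472.14 − 330.24) / 240000 m = 5.913e-04 mm/s.
R = 5.913e-04 × 3600 × 24 = 51.1 mm/day.

R ≈ 51.1 mm/day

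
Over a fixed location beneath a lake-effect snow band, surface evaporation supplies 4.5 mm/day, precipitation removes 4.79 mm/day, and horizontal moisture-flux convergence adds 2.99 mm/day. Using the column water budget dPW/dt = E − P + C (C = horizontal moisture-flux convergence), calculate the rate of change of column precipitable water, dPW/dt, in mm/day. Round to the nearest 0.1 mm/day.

dPW/dt = E − P + C = 4.5 − 4.79 + (2.99) = 2.7 mm/day.

dPW/dt ≈ 2.7 mm/day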